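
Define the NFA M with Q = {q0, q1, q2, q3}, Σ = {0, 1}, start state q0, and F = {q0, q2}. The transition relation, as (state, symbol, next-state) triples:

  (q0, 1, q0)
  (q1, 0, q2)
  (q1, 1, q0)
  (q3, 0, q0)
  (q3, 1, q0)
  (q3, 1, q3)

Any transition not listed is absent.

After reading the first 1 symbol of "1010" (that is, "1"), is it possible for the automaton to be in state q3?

Start in {q0}.
Read '1': {q0} → {q0}.
State q3 is not in {q0}.

No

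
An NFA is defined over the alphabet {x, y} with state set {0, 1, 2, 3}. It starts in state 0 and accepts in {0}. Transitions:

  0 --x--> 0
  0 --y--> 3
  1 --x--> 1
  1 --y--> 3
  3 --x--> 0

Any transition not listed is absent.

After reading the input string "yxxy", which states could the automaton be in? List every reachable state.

{3}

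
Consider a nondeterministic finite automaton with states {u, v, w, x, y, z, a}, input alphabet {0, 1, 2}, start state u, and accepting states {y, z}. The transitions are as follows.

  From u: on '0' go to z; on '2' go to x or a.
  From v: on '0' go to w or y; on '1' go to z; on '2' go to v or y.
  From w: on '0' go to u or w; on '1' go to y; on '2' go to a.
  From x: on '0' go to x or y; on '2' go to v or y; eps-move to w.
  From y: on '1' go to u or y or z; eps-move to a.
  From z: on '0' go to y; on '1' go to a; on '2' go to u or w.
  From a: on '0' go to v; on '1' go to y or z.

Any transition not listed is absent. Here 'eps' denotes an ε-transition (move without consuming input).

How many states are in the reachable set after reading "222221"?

Start in {u}.
Read '2': u→{x, a}; union {x, a}; ε-closure = {w, x, a}.
Read '2': w→{a}, x→{v, y}, a→∅; now {v, y, a}.
Read '2': v→{v, y}, y→∅, a→∅; union {v, y}; ε-closure = {v, y, a}.
Read '2': v→{v, y}, y→∅, a→∅; union {v, y}; ε-closure = {v, y, a}.
Read '2': v→{v, y}, y→∅, a→∅; union {v, y}; ε-closure = {v, y, a}.
Read '1': v→{z}, y→{u, y, z}, a→{y, z}; union {u, y, z}; ε-closure = {u, y, z, a}.
That set has 4 states.

4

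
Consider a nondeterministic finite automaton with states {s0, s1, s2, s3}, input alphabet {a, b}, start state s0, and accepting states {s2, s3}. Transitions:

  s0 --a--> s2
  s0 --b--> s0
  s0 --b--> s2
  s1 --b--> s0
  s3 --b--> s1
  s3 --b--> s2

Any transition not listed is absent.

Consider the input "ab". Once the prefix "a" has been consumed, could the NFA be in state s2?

Start in {s0}.
Read 'a': {s0} → {s2}.
State s2 is in {s2}.

Yes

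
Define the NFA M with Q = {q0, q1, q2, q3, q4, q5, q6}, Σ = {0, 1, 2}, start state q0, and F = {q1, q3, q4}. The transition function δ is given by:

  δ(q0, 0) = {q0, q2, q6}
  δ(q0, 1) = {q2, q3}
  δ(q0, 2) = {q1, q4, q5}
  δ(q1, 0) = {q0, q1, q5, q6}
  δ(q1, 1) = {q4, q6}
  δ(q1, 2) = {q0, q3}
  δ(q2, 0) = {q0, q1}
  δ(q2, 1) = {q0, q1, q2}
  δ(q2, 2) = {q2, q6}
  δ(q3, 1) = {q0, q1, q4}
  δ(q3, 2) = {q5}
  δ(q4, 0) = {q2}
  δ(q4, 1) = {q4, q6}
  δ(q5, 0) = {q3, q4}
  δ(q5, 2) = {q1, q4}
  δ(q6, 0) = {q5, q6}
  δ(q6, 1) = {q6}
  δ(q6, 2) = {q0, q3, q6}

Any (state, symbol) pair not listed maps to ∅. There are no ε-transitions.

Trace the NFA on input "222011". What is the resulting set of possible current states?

{q0, q1, q2, q3, q4, q6}

Start in {q0}.
Read '2': q0→{q1, q4, q5}; now {q1, q4, q5}.
Read '2': q1→{q0, q3}, q4→∅, q5→{q1, q4}; now {q0, q1, q3, q4}.
Read '2': q0→{q1, q4, q5}, q1→{q0, q3}, q3→{q5}, q4→∅; now {q0, q1, q3, q4, q5}.
Read '0': q0→{q0, q2, q6}, q1→{q0, q1, q5, q6}, q3→∅, q4→{q2}, q5→{q3, q4}; now {q0, q1, q2, q3, q4, q5, q6}.
Read '1': q0→{q2, q3}, q1→{q4, q6}, q2→{q0, q1, q2}, q3→{q0, q1, q4}, q4→{q4, q6}, q5→∅, q6→{q6}; now {q0, q1, q2, q3, q4, q6}.
Read '1': q0→{q2, q3}, q1→{q4, q6}, q2→{q0, q1, q2}, q3→{q0, q1, q4}, q4→{q4, q6}, q6→{q6}; now {q0, q1, q2, q3, q4, q6}.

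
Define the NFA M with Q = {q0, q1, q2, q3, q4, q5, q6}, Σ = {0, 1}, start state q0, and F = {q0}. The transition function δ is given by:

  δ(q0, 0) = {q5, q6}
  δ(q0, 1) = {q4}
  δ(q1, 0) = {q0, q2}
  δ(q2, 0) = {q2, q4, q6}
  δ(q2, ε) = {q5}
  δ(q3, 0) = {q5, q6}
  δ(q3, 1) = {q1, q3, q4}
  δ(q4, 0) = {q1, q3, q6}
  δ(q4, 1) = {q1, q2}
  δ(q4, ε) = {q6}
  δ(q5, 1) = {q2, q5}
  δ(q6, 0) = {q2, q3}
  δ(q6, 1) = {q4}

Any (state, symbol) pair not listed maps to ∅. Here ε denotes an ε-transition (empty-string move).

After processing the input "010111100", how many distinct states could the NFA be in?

Start in {q0}.
Read '0': q0→{q5, q6}; now {q5, q6}.
Read '1': q5→{q2, q5}, q6→{q4}; union {q2, q4, q5}; ε-closure = {q2, q4, q5, q6}.
Read '0': q2→{q2, q4, q6}, q4→{q1, q3, q6}, q5→∅, q6→{q2, q3}; union {q1, q2, q3, q4, q6}; ε-closure = {q1, q2, q3, q4, q5, q6}.
Read '1': q1→∅, q2→∅, q3→{q1, q3, q4}, q4→{q1, q2}, q5→{q2, q5}, q6→{q4}; union {q1, q2, q3, q4, q5}; ε-closure = {q1, q2, q3, q4, q5, q6}.
Read '1': q1→∅, q2→∅, q3→{q1, q3, q4}, q4→{q1, q2}, q5→{q2, q5}, q6→{q4}; union {q1, q2, q3, q4, q5}; ε-closure = {q1, q2, q3, q4, q5, q6}.
Read '1': q1→∅, q2→∅, q3→{q1, q3, q4}, q4→{q1, q2}, q5→{q2, q5}, q6→{q4}; union {q1, q2, q3, q4, q5}; ε-closure = {q1, q2, q3, q4, q5, q6}.
Read '1': q1→∅, q2→∅, q3→{q1, q3, q4}, q4→{q1, q2}, q5→{q2, q5}, q6→{q4}; union {q1, q2, q3, q4, q5}; ε-closure = {q1, q2, q3, q4, q5, q6}.
Read '0': q1→{q0, q2}, q2→{q2, q4, q6}, q3→{q5, q6}, q4→{q1, q3, q6}, q5→∅, q6→{q2, q3}; now {q0, q1, q2, q3, q4, q5, q6}.
Read '0': q0→{q5, q6}, q1→{q0, q2}, q2→{q2, q4, q6}, q3→{q5, q6}, q4→{q1, q3, q6}, q5→∅, q6→{q2, q3}; now {q0, q1, q2, q3, q4, q5, q6}.
That set has 7 states.

7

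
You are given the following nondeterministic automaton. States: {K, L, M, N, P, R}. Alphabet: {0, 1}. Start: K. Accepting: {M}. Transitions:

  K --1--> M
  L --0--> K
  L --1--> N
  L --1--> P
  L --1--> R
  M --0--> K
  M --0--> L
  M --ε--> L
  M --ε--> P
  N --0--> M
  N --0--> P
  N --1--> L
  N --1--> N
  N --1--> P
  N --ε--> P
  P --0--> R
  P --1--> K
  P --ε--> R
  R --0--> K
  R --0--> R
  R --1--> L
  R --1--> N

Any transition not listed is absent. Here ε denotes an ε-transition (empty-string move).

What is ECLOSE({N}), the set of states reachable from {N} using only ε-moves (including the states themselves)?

Begin with {N}.
ε-move N → P; add P.
ε-move P → R; add R.

{N, P, R}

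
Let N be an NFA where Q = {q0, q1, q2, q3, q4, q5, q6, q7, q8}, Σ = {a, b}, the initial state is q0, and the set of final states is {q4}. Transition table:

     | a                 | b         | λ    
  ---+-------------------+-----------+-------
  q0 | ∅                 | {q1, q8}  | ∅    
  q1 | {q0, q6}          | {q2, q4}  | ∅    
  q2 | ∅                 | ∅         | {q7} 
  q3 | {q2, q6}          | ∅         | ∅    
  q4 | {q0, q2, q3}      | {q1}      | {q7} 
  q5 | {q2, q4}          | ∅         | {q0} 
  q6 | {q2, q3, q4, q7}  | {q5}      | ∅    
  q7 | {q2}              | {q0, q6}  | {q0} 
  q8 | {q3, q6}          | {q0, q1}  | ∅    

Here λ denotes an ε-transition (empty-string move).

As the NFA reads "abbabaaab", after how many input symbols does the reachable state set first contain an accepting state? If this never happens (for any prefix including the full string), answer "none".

Start in {q0}.
Read 'a': q0→∅; now ∅.
The set is empty and remains empty for the remaining 8 symbols.
No reachable set along the way intersects F.

none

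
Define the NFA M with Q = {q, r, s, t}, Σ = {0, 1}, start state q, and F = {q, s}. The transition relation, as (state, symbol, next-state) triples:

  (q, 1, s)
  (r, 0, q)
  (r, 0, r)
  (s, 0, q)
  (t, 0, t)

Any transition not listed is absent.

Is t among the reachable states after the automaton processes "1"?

No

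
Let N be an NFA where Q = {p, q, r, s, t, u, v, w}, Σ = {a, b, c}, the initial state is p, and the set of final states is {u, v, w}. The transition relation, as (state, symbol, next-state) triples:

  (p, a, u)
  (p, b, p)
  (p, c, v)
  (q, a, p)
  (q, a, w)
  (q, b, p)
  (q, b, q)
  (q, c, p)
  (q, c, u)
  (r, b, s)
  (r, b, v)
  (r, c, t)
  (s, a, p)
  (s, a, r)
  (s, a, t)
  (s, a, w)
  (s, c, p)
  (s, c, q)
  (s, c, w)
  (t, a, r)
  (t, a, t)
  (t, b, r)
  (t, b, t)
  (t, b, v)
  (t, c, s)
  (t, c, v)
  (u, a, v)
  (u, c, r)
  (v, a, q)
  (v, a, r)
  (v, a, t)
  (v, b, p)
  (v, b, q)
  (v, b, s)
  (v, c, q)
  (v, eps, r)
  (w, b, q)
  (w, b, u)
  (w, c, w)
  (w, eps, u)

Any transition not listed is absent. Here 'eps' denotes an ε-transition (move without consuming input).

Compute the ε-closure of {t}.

{t}

Begin with {t}.
No ε-moves leave this set, so the closure equals the set itself.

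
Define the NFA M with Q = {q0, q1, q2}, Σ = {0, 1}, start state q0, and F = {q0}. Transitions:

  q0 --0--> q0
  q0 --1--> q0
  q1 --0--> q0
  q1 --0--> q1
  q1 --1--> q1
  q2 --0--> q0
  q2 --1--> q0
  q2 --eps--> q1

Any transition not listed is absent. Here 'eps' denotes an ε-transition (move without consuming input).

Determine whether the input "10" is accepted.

Yes

Start in {q0}.
Read '1': q0→{q0}; now {q0}.
Read '0': q0→{q0}; now {q0}.
The final set {q0} contains the accepting state q0.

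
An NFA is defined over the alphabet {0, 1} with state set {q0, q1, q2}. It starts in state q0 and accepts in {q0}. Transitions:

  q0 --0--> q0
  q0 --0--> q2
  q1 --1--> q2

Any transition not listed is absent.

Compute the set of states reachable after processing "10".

∅

Start in {q0}.
Read '1': q0→∅; now ∅.
The set is empty and remains empty for the remaining 1 symbol.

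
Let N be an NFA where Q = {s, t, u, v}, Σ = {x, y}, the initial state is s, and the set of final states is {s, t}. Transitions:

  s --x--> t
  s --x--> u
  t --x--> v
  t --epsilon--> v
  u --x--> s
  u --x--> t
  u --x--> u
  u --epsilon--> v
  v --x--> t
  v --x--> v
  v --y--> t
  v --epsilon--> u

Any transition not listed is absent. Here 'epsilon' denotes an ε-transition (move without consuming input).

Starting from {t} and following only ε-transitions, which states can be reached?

{t, u, v}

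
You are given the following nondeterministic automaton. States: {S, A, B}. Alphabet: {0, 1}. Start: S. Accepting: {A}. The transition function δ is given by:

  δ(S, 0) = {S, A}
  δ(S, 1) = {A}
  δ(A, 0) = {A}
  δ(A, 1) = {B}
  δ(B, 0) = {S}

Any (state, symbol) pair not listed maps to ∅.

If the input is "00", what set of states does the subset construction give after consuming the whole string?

{S, A}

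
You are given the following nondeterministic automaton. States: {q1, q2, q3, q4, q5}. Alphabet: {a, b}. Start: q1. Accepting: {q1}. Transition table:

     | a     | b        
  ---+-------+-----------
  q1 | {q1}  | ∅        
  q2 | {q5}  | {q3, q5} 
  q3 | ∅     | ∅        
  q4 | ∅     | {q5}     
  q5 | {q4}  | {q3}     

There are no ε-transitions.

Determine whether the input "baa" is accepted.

No

Start in {q1}.
Read 'b': q1→∅; now ∅.
The set is empty and remains empty for the remaining 2 symbols.
The final set ∅ contains no accepting state.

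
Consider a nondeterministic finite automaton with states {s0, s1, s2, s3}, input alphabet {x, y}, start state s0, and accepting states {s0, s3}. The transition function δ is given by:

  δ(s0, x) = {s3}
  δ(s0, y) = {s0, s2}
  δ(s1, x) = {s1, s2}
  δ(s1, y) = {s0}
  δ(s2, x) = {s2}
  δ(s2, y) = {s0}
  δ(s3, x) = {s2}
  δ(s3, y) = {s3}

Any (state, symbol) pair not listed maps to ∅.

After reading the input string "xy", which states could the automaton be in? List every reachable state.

Start in {s0}.
Read 'x': s0→{s3}; now {s3}.
Read 'y': s3→{s3}; now {s3}.

{s3}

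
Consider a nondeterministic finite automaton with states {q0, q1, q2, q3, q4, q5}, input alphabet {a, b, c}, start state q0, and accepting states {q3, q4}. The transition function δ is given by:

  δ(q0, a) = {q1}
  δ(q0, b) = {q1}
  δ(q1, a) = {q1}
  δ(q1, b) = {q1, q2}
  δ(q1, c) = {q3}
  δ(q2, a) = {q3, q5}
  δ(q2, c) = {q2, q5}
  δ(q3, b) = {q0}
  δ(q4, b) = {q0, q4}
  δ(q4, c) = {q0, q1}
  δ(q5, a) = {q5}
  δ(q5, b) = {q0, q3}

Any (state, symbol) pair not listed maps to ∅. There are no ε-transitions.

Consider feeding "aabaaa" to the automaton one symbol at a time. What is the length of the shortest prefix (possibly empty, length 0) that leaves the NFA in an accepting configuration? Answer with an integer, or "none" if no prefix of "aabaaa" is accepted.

4

Start in {q0}.
Read 'a': q0→{q1}; now {q1}.
Read 'a': q1→{q1}; now {q1}.
Read 'b': q1→{q1, q2}; now {q1, q2}.
Read 'a': q1→{q1}, q2→{q3, q5}; now {q1, q3, q5}.
None of the earlier sets intersect F, but {q1, q3, q5} does.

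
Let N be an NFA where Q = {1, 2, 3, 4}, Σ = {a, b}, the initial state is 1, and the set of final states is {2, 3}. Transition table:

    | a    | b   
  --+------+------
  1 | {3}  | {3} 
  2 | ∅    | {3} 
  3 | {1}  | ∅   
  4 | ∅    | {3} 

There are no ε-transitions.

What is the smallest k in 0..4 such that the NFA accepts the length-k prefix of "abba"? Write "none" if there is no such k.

1

Start in {1}.
Read 'a': 1→{3}; now {3}.
None of the earlier sets intersect F, but {3} does.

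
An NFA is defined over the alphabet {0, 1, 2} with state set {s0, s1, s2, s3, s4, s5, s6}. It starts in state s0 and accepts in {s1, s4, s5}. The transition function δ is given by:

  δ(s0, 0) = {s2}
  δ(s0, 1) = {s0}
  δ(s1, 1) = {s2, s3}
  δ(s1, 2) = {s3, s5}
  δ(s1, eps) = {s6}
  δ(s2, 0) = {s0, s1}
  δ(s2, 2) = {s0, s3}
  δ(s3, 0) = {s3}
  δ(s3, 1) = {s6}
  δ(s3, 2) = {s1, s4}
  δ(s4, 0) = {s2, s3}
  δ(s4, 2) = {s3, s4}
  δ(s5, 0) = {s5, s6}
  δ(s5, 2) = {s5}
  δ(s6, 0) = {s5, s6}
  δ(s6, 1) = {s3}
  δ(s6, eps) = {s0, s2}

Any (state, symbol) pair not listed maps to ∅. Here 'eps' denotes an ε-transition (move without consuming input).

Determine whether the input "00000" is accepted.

Yes

Start in {s0}.
Read '0': s0→{s2}; now {s2}.
Read '0': s2→{s0, s1}; union {s0, s1}; ε-closure = {s0, s1, s2, s6}.
Read '0': s0→{s2}, s1→∅, s2→{s0, s1}, s6→{s5, s6}; now {s0, s1, s2, s5, s6}.
Read '0': s0→{s2}, s1→∅, s2→{s0, s1}, s5→{s5, s6}, s6→{s5, s6}; now {s0, s1, s2, s5, s6}.
Read '0': s0→{s2}, s1→∅, s2→{s0, s1}, s5→{s5, s6}, s6→{s5, s6}; now {s0, s1, s2, s5, s6}.
The final set {s0, s1, s2, s5, s6} contains the accepting states s1, s5.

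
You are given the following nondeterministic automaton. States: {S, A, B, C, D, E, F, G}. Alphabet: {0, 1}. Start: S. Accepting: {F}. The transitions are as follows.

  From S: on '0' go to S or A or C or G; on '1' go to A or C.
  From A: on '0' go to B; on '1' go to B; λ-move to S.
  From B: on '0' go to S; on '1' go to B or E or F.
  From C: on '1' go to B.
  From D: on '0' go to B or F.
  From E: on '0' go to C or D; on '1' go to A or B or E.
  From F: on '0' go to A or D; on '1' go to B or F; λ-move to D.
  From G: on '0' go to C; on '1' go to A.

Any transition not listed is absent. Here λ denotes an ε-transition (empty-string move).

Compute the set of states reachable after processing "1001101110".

Start in {S}.
Read '1': {S} → {S, A, C}.
Read '0': {S, A, C} → {S, A, B, C, G}.
Read '0': {S, A, B, C, G} → {S, A, B, C, G}.
Read '1': {S, A, B, C, G} → {S, A, B, C, D, E, F}.
Read '1': {S, A, B, C, D, E, F} → {S, A, B, C, D, E, F}.
Read '0': {S, A, B, C, D, E, F} → {S, A, B, C, D, F, G}.
Read '1': {S, A, B, C, D, F, G} → {S, A, B, C, D, E, F}.
Read '1': {S, A, B, C, D, E, F} → {S, A, B, C, D, E, F}.
Read '1': {S, A, B, C, D, E, F} → {S, A, B, C, D, E, F}.
Read '0': {S, A, B, C, D, E, F} → {S, A, B, C, D, F, G}.

{S, A, B, C, D, F, G}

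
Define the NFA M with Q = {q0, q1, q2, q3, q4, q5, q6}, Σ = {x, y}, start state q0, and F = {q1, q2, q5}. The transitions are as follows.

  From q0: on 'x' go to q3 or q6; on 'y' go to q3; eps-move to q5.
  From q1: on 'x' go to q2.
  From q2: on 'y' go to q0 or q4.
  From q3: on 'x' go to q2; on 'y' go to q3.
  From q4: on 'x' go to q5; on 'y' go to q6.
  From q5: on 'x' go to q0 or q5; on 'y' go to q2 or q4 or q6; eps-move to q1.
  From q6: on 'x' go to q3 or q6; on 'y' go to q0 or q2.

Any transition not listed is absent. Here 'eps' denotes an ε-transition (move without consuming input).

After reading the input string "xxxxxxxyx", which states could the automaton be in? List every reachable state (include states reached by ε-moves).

{q0, q1, q2, q3, q5, q6}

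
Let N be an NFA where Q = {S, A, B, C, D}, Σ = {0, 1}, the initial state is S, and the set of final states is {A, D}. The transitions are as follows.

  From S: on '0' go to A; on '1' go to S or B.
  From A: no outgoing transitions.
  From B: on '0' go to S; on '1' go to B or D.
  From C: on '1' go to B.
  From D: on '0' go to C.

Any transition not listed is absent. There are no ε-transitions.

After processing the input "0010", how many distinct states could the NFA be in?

0

Start in {S}.
Read '0': S→{A}; now {A}.
Read '0': A→∅; now ∅.
The set is empty and remains empty for the remaining 2 symbols.
That set has 0 states.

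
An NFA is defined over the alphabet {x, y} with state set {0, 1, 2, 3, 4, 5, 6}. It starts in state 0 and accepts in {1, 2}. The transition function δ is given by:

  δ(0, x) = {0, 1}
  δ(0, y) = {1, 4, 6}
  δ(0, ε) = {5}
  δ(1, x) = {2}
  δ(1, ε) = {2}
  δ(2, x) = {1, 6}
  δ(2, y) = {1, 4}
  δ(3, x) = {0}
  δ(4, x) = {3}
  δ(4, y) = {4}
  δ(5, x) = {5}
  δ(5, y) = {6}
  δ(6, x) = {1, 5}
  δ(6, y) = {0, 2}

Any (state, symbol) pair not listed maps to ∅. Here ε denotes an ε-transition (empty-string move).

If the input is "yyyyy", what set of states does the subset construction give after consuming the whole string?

{1, 2, 4, 6}

Start: ε-closure({0}) = {0, 5}.
Read 'y': 0→{1, 4, 6}, 5→{6}; union {1, 4, 6}; ε-closure = {1, 2, 4, 6}.
Read 'y': 1→∅, 2→{1, 4}, 4→{4}, 6→{0, 2}; union {0, 1, 2, 4}; ε-closure = {0, 1, 2, 4, 5}.
Read 'y': 0→{1, 4, 6}, 1→∅, 2→{1, 4}, 4→{4}, 5→{6}; union {1, 4, 6}; ε-closure = {1, 2, 4, 6}.
Read 'y': 1→∅, 2→{1, 4}, 4→{4}, 6→{0, 2}; union {0, 1, 2, 4}; ε-closure = {0, 1, 2, 4, 5}.
Read 'y': 0→{1, 4, 6}, 1→∅, 2→{1, 4}, 4→{4}, 5→{6}; union {1, 4, 6}; ε-closure = {1, 2, 4, 6}.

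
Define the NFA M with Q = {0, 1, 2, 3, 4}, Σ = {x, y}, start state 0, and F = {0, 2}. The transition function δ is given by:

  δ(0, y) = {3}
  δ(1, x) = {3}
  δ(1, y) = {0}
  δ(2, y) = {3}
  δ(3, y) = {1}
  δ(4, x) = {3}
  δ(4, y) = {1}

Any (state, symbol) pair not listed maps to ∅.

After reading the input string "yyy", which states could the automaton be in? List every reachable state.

Start in {0}.
Read 'y': 0→{3}; now {3}.
Read 'y': 3→{1}; now {1}.
Read 'y': 1→{0}; now {0}.

{0}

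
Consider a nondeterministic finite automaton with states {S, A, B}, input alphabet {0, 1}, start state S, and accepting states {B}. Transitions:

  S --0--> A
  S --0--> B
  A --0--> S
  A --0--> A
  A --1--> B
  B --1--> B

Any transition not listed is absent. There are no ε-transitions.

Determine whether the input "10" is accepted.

Start in {S}.
Read '1': S→∅; now ∅.
The set is empty and remains empty for the remaining 1 symbol.
The final set ∅ contains no accepting state.

No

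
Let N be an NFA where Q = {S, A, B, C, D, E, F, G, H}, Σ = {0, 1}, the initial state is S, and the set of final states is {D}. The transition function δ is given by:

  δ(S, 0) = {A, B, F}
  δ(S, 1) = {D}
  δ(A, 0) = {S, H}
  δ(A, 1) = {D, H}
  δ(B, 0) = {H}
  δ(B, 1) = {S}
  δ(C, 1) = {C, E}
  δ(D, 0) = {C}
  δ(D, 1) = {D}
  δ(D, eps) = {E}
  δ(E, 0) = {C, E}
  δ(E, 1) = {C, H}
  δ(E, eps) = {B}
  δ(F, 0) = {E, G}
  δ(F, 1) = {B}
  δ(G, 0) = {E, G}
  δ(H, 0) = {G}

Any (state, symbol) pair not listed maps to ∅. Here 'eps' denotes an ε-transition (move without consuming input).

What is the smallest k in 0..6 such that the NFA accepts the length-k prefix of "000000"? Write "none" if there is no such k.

none

Start in {S}.
Read '0': S→{A, B, F}; now {A, B, F}.
Read '0': A→{S, H}, B→{H}, F→{E, G}; union {S, E, G, H}; ε-closure = {S, B, E, G, H}.
Read '0': S→{A, B, F}, B→{H}, E→{C, E}, G→{E, G}, H→{G}; now {A, B, C, E, F, G, H}.
Read '0': A→{S, H}, B→{H}, C→∅, E→{C, E}, F→{E, G}, G→{E, G}, H→{G}; union {S, C, E, G, H}; ε-closure = {S, B, C, E, G, H}.
Read '0': S→{A, B, F}, B→{H}, C→∅, E→{C, E}, G→{E, G}, H→{G}; now {A, B, C, E, F, G, H}.
Read '0': A→{S, H}, B→{H}, C→∅, E→{C, E}, F→{E, G}, G→{E, G}, H→{G}; union {S, C, E, G, H}; ε-closure = {S, B, C, E, G, H}.
No reachable set along the way intersects F.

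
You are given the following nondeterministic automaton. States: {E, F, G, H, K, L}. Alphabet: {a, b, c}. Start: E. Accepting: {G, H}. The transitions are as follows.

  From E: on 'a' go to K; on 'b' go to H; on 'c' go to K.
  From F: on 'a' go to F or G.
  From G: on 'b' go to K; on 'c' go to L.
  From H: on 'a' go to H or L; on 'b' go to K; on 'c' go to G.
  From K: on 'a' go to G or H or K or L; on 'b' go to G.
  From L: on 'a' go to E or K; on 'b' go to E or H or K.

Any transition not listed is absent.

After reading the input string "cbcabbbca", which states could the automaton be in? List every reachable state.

{E, K}

Start in {E}.
Read 'c': E→{K}; now {K}.
Read 'b': K→{G}; now {G}.
Read 'c': G→{L}; now {L}.
Read 'a': L→{E, K}; now {E, K}.
Read 'b': E→{H}, K→{G}; now {G, H}.
Read 'b': G→{K}, H→{K}; now {K}.
Read 'b': K→{G}; now {G}.
Read 'c': G→{L}; now {L}.
Read 'a': L→{E, K}; now {E, K}.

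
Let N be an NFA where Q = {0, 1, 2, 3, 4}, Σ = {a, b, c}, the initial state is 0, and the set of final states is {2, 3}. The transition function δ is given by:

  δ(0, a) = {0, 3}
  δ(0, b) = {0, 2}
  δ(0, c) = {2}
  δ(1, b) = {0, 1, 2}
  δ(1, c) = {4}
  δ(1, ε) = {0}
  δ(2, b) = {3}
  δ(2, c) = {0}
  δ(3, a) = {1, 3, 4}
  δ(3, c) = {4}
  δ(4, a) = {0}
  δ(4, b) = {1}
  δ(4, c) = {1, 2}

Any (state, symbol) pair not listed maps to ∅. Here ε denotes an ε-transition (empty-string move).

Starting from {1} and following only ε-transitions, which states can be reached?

{0, 1}

Begin with {1}.
ε-move 1 → 0; add 0.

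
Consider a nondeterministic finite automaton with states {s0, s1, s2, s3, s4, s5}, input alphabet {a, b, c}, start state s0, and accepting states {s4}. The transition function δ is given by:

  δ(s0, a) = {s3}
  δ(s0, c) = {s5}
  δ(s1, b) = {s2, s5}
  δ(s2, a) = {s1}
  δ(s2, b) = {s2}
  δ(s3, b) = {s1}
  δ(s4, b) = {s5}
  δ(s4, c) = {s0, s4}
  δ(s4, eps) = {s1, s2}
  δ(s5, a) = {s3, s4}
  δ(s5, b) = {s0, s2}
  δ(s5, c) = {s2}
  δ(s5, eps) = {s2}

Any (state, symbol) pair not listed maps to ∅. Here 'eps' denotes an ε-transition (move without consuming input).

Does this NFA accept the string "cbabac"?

Yes

Start in {s0}.
Read 'c': {s0} → {s2, s5}.
Read 'b': {s2, s5} → {s0, s2}.
Read 'a': {s0, s2} → {s1, s3}.
Read 'b': {s1, s3} → {s1, s2, s5}.
Read 'a': {s1, s2, s5} → {s1, s2, s3, s4}.
Read 'c': {s1, s2, s3, s4} → {s0, s1, s2, s4}.
The final set {s0, s1, s2, s4} contains the accepting state s4.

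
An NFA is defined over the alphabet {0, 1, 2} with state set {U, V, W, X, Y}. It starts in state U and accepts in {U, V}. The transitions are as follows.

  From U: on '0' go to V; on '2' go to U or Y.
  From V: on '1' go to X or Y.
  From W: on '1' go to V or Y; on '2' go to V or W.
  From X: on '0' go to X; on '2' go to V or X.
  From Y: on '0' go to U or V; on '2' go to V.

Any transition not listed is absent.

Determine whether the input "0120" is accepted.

Start in {U}.
Read '0': U→{V}; now {V}.
Read '1': V→{X, Y}; now {X, Y}.
Read '2': X→{V, X}, Y→{V}; now {V, X}.
Read '0': V→∅, X→{X}; now {X}.
The final set {X} contains no accepting state.

No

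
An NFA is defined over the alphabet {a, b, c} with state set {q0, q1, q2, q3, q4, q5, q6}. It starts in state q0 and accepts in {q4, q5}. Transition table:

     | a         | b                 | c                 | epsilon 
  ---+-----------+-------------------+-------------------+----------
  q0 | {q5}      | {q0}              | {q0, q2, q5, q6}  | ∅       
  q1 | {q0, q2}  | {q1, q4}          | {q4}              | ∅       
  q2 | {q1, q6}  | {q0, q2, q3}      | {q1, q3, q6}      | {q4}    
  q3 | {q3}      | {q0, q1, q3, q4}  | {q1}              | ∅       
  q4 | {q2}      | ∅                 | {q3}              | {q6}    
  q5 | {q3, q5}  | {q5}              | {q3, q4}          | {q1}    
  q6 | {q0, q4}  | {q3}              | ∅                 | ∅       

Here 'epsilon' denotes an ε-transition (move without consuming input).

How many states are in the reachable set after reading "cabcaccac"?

7

Start in {q0}.
Read 'c': {q0} → {q0, q1, q2, q4, q5, q6}.
Read 'a': {q0, q1, q2, q4, q5, q6} → {q0, q1, q2, q3, q4, q5, q6}.
Read 'b': {q0, q1, q2, q3, q4, q5, q6} → {q0, q1, q2, q3, q4, q5, q6}.
Read 'c': {q0, q1, q2, q3, q4, q5, q6} → {q0, q1, q2, q3, q4, q5, q6}.
Read 'a': {q0, q1, q2, q3, q4, q5, q6} → {q0, q1, q2, q3, q4, q5, q6}.
Read 'c': {q0, q1, q2, q3, q4, q5, q6} → {q0, q1, q2, q3, q4, q5, q6}.
Read 'c': {q0, q1, q2, q3, q4, q5, q6} → {q0, q1, q2, q3, q4, q5, q6}.
Read 'a': {q0, q1, q2, q3, q4, q5, q6} → {q0, q1, q2, q3, q4, q5, q6}.
Read 'c': {q0, q1, q2, q3, q4, q5, q6} → {q0, q1, q2, q3, q4, q5, q6}.
That set has 7 states.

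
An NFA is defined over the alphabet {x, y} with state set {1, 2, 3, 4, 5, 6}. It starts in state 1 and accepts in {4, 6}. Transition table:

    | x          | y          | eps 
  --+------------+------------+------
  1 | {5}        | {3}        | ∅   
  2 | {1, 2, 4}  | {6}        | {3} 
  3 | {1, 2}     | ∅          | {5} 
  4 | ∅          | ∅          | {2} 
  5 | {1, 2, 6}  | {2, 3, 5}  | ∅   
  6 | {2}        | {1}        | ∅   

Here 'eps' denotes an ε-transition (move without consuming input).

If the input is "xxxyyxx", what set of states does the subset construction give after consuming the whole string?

Start in {1}.
Read 'x': {1} → {5}.
Read 'x': {5} → {1, 2, 3, 5, 6}.
Read 'x': {1, 2, 3, 5, 6} → {1, 2, 3, 4, 5, 6}.
Read 'y': {1, 2, 3, 4, 5, 6} → {1, 2, 3, 5, 6}.
Read 'y': {1, 2, 3, 5, 6} → {1, 2, 3, 5, 6}.
Read 'x': {1, 2, 3, 5, 6} → {1, 2, 3, 4, 5, 6}.
Read 'x': {1, 2, 3, 4, 5, 6} → {1, 2, 3, 4, 5, 6}.

{1, 2, 3, 4, 5, 6}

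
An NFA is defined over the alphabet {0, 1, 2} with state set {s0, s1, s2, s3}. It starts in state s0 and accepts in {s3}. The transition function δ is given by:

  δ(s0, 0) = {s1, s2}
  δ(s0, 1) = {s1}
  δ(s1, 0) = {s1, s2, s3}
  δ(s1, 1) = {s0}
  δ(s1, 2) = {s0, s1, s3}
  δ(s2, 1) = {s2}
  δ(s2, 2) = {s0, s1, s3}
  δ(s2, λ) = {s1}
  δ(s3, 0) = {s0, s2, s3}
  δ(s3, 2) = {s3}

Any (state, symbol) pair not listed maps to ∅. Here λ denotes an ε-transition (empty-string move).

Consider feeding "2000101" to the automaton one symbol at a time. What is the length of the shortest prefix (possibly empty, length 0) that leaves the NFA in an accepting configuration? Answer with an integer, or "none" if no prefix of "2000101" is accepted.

none

Start in {s0}.
Read '2': s0→∅; now ∅.
The set is empty and remains empty for the remaining 6 symbols.
No reachable set along the way intersects F.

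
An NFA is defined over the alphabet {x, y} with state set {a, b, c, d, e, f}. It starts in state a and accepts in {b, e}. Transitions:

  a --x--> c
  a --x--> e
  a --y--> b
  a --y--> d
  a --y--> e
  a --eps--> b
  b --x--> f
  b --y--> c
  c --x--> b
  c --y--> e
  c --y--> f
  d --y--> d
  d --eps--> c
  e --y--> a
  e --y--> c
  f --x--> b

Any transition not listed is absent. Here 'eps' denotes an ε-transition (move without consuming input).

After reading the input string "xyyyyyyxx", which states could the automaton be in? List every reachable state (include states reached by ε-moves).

{b, f}

Start: ε-closure({a}) = {a, b}.
Read 'x': a→{c, e}, b→{f}; now {c, e, f}.
Read 'y': c→{e, f}, e→{a, c}, f→∅; union {a, c, e, f}; ε-closure = {a, b, c, e, f}.
Read 'y': a→{b, d, e}, b→{c}, c→{e, f}, e→{a, c}, f→∅; now {a, b, c, d, e, f}.
Read 'y': a→{b, d, e}, b→{c}, c→{e, f}, d→{d}, e→{a, c}, f→∅; now {a, b, c, d, e, f}.
Read 'y': a→{b, d, e}, b→{c}, c→{e, f}, d→{d}, e→{a, c}, f→∅; now {a, b, c, d, e, f}.
Read 'y': a→{b, d, e}, b→{c}, c→{e, f}, d→{d}, e→{a, c}, f→∅; now {a, b, c, d, e, f}.
Read 'y': a→{b, d, e}, b→{c}, c→{e, f}, d→{d}, e→{a, c}, f→∅; now {a, b, c, d, e, f}.
Read 'x': a→{c, e}, b→{f}, c→{b}, d→∅, e→∅, f→{b}; now {b, c, e, f}.
Read 'x': b→{f}, c→{b}, e→∅, f→{b}; now {b, f}.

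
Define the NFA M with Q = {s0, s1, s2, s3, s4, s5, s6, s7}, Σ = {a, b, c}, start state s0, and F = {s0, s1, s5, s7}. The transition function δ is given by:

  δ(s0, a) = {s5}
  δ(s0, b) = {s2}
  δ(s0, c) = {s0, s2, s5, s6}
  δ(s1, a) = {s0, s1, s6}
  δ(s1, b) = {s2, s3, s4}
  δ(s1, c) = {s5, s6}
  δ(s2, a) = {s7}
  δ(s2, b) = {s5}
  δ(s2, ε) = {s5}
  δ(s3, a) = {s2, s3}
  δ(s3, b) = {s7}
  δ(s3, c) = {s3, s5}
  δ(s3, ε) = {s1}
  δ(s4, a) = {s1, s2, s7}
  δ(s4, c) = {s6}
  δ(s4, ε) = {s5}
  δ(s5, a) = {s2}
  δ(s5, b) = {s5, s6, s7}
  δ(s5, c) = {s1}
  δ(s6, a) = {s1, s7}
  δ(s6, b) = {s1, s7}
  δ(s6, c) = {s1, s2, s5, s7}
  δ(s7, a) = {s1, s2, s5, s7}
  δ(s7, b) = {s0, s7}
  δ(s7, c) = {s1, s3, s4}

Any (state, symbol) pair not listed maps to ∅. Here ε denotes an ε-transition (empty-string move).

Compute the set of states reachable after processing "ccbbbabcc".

{s0, s1, s2, s3, s4, s5, s6, s7}

Start in {s0}.
Read 'c': s0→{s0, s2, s5, s6}; now {s0, s2, s5, s6}.
Read 'c': s0→{s0, s2, s5, s6}, s2→∅, s5→{s1}, s6→{s1, s2, s5, s7}; now {s0, s1, s2, s5, s6, s7}.
Read 'b': s0→{s2}, s1→{s2, s3, s4}, s2→{s5}, s5→{s5, s6, s7}, s6→{s1, s7}, s7→{s0, s7}; now {s0, s1, s2, s3, s4, s5, s6, s7}.
Read 'b': s0→{s2}, s1→{s2, s3, s4}, s2→{s5}, s3→{s7}, s4→∅, s5→{s5, s6, s7}, s6→{s1, s7}, s7→{s0, s7}; now {s0, s1, s2, s3, s4, s5, s6, s7}.
Read 'b': s0→{s2}, s1→{s2, s3, s4}, s2→{s5}, s3→{s7}, s4→∅, s5→{s5, s6, s7}, s6→{s1, s7}, s7→{s0, s7}; now {s0, s1, s2, s3, s4, s5, s6, s7}.
Read 'a': s0→{s5}, s1→{s0, s1, s6}, s2→{s7}, s3→{s2, s3}, s4→{s1, s2, s7}, s5→{s2}, s6→{s1, s7}, s7→{s1, s2, s5, s7}; now {s0, s1, s2, s3, s5, s6, s7}.
Read 'b': s0→{s2}, s1→{s2, s3, s4}, s2→{s5}, s3→{s7}, s5→{s5, s6, s7}, s6→{s1, s7}, s7→{s0, s7}; now {s0, s1, s2, s3, s4, s5, s6, s7}.
Read 'c': s0→{s0, s2, s5, s6}, s1→{s5, s6}, s2→∅, s3→{s3, s5}, s4→{s6}, s5→{s1}, s6→{s1, s2, s5, s7}, s7→{s1, s3, s4}; now {s0, s1, s2, s3, s4, s5, s6, s7}.
Read 'c': s0→{s0, s2, s5, s6}, s1→{s5, s6}, s2→∅, s3→{s3, s5}, s4→{s6}, s5→{s1}, s6→{s1, s2, s5, s7}, s7→{s1, s3, s4}; now {s0, s1, s2, s3, s4, s5, s6, s7}.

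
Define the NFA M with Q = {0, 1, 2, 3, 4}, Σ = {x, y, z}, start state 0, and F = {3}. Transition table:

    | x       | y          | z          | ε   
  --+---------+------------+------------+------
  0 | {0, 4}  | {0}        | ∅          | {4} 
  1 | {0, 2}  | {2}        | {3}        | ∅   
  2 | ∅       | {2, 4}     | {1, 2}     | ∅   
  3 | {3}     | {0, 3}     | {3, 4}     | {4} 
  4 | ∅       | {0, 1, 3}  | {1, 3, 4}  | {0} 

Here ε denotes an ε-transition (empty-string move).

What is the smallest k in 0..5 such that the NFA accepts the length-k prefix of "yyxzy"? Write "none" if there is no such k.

1

Start: ε-closure({0}) = {0, 4}.
Read 'y': 0→{0}, 4→{0, 1, 3}; union {0, 1, 3}; ε-closure = {0, 1, 3, 4}.
None of the earlier sets intersect F, but {0, 1, 3, 4} does.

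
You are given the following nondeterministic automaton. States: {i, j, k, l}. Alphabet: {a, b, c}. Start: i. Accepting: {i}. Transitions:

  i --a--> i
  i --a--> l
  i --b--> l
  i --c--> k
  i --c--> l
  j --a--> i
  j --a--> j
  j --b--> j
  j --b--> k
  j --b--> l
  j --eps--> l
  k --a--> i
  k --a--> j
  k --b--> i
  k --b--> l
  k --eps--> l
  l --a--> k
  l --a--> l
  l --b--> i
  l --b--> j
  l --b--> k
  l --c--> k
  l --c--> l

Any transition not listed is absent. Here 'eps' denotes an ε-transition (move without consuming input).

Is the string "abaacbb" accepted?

Yes

Start in {i}.
Read 'a': {i} → {i, l}.
Read 'b': {i, l} → {i, j, k, l}.
Read 'a': {i, j, k, l} → {i, j, k, l}.
Read 'a': {i, j, k, l} → {i, j, k, l}.
Read 'c': {i, j, k, l} → {k, l}.
Read 'b': {k, l} → {i, j, k, l}.
Read 'b': {i, j, k, l} → {i, j, k, l}.
The final set {i, j, k, l} contains the accepting state i.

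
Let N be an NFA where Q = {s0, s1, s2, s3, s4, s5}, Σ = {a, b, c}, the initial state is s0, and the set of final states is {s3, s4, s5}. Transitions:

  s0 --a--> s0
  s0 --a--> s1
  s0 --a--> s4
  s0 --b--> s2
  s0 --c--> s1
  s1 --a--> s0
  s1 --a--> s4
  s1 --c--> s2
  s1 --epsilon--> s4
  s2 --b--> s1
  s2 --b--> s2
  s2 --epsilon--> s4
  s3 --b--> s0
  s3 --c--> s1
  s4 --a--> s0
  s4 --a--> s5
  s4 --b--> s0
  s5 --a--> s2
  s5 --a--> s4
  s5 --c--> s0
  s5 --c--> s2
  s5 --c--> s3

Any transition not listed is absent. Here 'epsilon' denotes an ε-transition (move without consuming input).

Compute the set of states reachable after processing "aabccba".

Start in {s0}.
Read 'a': {s0} → {s0, s1, s4}.
Read 'a': {s0, s1, s4} → {s0, s1, s4, s5}.
Read 'b': {s0, s1, s4, s5} → {s0, s2, s4}.
Read 'c': {s0, s2, s4} → {s1, s4}.
Read 'c': {s1, s4} → {s2, s4}.
Read 'b': {s2, s4} → {s0, s1, s2, s4}.
Read 'a': {s0, s1, s2, s4} → {s0, s1, s4, s5}.

{s0, s1, s4, s5}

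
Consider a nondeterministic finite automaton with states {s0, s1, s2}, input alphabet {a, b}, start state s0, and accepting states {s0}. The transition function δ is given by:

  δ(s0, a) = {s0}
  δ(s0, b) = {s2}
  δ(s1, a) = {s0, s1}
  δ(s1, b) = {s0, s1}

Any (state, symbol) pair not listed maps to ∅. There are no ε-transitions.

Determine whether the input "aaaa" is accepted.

Yes

Start in {s0}.
Read 'a': s0→{s0}; now {s0}.
Read 'a': s0→{s0}; now {s0}.
Read 'a': s0→{s0}; now {s0}.
Read 'a': s0→{s0}; now {s0}.
The final set {s0} contains the accepting state s0.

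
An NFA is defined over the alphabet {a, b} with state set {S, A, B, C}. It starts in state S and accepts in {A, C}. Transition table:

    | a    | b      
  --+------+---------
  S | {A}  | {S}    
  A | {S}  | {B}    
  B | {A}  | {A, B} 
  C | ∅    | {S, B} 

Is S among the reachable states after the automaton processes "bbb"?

Start in {S}.
Read 'b': S→{S}; now {S}.
Read 'b': S→{S}; now {S}.
Read 'b': S→{S}; now {S}.
State S is in {S}.

Yes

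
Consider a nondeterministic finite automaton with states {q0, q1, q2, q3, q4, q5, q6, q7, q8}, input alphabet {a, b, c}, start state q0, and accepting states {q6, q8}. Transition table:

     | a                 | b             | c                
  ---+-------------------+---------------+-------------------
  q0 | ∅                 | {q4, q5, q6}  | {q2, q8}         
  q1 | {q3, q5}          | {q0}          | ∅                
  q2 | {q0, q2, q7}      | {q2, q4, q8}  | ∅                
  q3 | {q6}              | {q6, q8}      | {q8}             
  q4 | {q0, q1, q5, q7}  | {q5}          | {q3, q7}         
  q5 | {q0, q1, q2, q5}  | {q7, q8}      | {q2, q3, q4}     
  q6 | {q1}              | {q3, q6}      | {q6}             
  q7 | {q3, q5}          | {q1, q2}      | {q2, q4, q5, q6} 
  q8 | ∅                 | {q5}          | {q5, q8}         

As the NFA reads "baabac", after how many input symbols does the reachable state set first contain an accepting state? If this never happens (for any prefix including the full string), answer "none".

1

Start in {q0}.
Read 'b': q0→{q4, q5, q6}; now {q4, q5, q6}.
None of the earlier sets intersect F, but {q4, q5, q6} does.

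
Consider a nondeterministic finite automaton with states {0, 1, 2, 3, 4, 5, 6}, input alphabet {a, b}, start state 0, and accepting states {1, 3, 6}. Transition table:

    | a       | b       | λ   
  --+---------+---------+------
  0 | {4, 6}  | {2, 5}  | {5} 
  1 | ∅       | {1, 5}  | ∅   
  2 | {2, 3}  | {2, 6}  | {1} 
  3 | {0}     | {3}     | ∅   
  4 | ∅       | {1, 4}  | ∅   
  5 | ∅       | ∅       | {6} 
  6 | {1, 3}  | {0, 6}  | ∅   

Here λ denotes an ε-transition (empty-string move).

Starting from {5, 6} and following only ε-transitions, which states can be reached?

{5, 6}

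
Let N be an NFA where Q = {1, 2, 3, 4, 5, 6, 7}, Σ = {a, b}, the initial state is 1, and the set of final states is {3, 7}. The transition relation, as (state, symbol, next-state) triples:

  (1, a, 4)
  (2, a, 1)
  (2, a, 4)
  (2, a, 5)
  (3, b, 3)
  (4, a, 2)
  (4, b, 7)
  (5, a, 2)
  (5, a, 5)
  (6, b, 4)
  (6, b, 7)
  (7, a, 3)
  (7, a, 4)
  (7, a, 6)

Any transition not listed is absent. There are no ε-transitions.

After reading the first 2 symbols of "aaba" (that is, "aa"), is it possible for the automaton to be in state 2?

Yes

Start in {1}.
Read 'a': 1→{4}; now {4}.
Read 'a': 4→{2}; now {2}.
State 2 is in {2}.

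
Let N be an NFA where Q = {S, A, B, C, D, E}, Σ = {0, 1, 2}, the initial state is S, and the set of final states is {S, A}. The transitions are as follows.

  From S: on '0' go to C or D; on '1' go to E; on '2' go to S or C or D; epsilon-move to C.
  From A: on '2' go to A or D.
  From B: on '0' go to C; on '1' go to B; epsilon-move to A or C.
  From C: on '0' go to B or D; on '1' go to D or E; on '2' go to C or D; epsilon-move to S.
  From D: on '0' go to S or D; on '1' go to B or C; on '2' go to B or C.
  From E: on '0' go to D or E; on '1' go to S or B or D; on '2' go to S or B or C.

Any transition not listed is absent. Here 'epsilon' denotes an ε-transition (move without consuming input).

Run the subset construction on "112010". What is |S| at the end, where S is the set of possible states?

6

Start: ε-closure({S}) = {S, C}.
Read '1': {S, C} → {D, E}.
Read '1': {D, E} → {S, A, B, C, D}.
Read '2': {S, A, B, C, D} → {S, A, B, C, D}.
Read '0': {S, A, B, C, D} → {S, A, B, C, D}.
Read '1': {S, A, B, C, D} → {S, A, B, C, D, E}.
Read '0': {S, A, B, C, D, E} → {S, A, B, C, D, E}.
That set has 6 states.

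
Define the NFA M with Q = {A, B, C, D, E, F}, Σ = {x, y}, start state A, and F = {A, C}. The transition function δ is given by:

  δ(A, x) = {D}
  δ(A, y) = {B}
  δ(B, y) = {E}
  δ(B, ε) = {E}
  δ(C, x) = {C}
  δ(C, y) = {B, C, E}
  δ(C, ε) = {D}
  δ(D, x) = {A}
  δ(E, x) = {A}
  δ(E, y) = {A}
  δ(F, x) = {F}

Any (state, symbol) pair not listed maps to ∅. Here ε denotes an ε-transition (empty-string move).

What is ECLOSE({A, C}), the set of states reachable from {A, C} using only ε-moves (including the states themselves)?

Begin with {A, C}.
ε-move C → D; add D.

{A, C, D}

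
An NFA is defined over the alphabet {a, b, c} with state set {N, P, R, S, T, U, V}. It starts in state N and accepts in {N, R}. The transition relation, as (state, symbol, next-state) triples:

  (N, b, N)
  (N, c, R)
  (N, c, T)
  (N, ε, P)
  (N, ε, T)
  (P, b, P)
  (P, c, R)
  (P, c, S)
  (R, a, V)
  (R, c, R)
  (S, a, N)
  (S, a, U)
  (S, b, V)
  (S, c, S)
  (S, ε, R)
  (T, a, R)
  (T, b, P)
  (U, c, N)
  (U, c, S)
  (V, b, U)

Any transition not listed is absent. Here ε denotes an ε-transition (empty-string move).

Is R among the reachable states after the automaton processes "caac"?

Yes

Start: ε-closure({N}) = {N, P, T}.
Read 'c': {N, P, T} → {R, S, T}.
Read 'a': {R, S, T} → {N, P, R, T, U, V}.
Read 'a': {N, P, R, T, U, V} → {R, V}.
Read 'c': {R, V} → {R}.
State R is in {R}.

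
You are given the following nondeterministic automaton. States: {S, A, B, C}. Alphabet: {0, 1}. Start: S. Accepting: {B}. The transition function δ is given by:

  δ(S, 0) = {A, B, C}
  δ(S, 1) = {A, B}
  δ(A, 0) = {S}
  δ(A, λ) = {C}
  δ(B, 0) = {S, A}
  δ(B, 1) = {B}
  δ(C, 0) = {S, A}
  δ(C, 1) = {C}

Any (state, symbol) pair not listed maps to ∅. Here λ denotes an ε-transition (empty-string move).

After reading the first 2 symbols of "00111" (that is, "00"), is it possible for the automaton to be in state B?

Start in {S}.
Read '0': S→{A, B, C}; now {A, B, C}.
Read '0': A→{S}, B→{S, A}, C→{S, A}; union {S, A}; ε-closure = {S, A, C}.
State B is not in {S, A, C}.

No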